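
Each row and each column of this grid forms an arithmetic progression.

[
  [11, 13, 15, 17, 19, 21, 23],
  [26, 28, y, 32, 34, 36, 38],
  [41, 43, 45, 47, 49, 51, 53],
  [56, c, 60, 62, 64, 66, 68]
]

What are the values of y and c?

y = 30, c = 58

Along each row the entries change by 2 per step; down each column they change by 15.
Row 2: from 26 at column 1, stepping by 2 to column 3 gives 30.
Row 4: from 56 at column 1, stepping by 2 to column 2 gives 58.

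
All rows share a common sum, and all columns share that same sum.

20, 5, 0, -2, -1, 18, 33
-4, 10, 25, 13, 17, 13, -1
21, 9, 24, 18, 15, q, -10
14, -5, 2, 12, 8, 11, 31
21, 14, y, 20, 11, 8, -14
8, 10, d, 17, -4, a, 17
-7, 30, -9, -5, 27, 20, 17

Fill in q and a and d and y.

q = -4, a = 7, d = 18, y = 13

Rows 1 and 2 both sum to 73, so that's the common total.
The known cells in row 3 total 77, leaving 73 − 77 = -4 for the blank.
The known cells in row 5 total 60, leaving 73 − 60 = 13 for the blank.
The known cells in column 3 total 55, leaving 73 − 55 = 18 for the blank.
The known cells in row 6 total 66, leaving 73 − 66 = 7 for the blank.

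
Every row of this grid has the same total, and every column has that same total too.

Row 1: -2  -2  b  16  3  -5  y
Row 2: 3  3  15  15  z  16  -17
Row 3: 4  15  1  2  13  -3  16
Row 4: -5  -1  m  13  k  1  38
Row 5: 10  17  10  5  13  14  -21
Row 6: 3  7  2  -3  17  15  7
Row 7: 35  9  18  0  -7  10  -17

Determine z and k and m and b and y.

z = 13, k = -4, m = 6, b = -4, y = 42

Rows 3 and 5 both sum to 48, so that's the common total.
The known cells in row 2 total 35, leaving 48 − 35 = 13 for the blank.
The known cells in column 5 total 52, leaving 48 − 52 = -4 for the blank.
The known cells in column 7 total 6, leaving 48 − 6 = 42 for the blank.
The known cells in row 1 total 52, leaving 48 − 52 = -4 for the blank.
The known cells in row 4 total 42, leaving 48 − 42 = 6 for the blank.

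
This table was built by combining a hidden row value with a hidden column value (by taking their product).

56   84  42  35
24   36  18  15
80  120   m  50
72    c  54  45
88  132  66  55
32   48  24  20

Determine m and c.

Each row is a constant multiple of every other row — this is a multiplication table with the headers hidden.
Row 3 is 50/35 = 10/7 times row 1, so its entry in column 3 is 42 × 10/7 = 60.
Row 4 is 45/35 = 9/7 times row 1, so its entry in column 2 is 84 × 9/7 = 108.

m = 60, c = 108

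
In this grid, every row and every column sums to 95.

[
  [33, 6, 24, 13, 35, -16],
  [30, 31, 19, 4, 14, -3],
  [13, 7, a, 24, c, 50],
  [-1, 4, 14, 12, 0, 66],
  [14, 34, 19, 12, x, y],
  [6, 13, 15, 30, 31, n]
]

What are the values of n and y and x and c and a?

Row 6: 6 + 13 + 15 + 30 + 31 = 95, so its missing entry is 95 − 95 = 0.
Column 6: -16 − 3 + 50 + 66 + 0 = 97, so its missing entry is 95 − 97 = -2.
Row 5: 14 + 34 + 19 + 12 − 2 = 77, so its missing entry is 95 − 77 = 18.
Column 5: 35 + 14 + 0 + 18 + 31 = 98, so its missing entry is 95 − 98 = -3.
Row 3: 13 + 7 + 24 − 3 + 50 = 91, so its missing entry is 95 − 91 = 4.

n = 0, y = -2, x = 18, c = -3, a = 4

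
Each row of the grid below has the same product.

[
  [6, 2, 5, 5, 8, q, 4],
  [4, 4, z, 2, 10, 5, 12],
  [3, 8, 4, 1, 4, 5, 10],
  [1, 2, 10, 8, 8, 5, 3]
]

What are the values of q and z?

q = 2, z = 1

Rows 3 and 4 each multiply to 19200, so every row has product 19200.
Row 1: 6×2×5×5×8×4 = 9600, so the missing entry is 19200 ÷ 9600 = 2.
Row 2: 4×4×2×10×5×12 = 19200, so the missing entry is 19200 ÷ 19200 = 1.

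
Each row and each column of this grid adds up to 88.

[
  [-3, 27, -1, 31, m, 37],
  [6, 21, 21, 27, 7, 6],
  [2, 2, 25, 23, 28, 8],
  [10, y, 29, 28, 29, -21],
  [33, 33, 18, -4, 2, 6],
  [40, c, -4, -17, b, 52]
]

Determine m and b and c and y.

Row 4 has 10 + 29 + 28 + 29 − 21 = 75; the blank must be 88 − 75 = 13.
Row 1 has -3 + 27 − 1 + 31 + 37 = 91; the blank must be 88 − 91 = -3.
Column 5 has -3 + 7 + 28 + 29 + 2 = 63; the blank must be 88 − 63 = 25.
Row 6 has 40 − 4 − 17 + 25 + 52 = 96; the blank must be 88 − 96 = -8.

m = -3, b = 25, c = -8, y = 13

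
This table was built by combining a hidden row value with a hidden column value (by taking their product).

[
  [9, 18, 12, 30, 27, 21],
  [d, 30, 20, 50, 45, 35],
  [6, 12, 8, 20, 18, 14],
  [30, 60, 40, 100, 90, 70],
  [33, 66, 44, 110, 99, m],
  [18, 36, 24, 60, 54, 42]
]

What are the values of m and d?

Each row is a constant multiple of every other row — this is a multiplication table with the headers hidden.
Row 5 is 66/18 = 11/3 times row 1, so its entry in column 6 is 21 × 11/3 = 77.
Row 2 is 30/18 = 5/3 times row 1, so its entry in column 1 is 9 × 5/3 = 15.

m = 77, d = 15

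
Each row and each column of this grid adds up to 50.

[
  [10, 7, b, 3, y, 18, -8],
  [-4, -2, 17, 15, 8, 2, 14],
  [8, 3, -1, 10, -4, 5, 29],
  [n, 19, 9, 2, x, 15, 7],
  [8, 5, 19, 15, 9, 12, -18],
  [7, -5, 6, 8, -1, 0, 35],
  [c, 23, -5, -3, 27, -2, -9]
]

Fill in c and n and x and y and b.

c = 19, n = 2, x = -4, y = 15, b = 5

The known cells in column 3 total 45, leaving 50 − 45 = 5 for the blank.
The known cells in row 1 total 35, leaving 50 − 35 = 15 for the blank.
The known cells in column 5 total 54, leaving 50 − 54 = -4 for the blank.
The known cells in row 4 total 48, leaving 50 − 48 = 2 for the blank.
The known cells in row 7 total 31, leaving 50 − 31 = 19 for the blank.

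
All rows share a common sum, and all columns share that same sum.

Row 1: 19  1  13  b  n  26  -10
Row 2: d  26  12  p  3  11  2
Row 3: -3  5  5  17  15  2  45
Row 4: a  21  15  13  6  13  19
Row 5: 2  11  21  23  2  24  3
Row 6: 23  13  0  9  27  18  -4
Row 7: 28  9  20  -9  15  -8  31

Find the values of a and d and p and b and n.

Rows 3 and 5 both sum to 86, so that's the common total.
Column 5: 3 + 15 + 6 + 2 + 27 + 15 = 68, so its missing entry is 86 − 68 = 18.
Row 1: 19 + 1 + 13 + 18 + 26 − 10 = 67, so its missing entry is 86 − 67 = 19.
Row 4: 21 + 15 + 13 + 6 + 13 + 19 = 87, so its missing entry is 86 − 87 = -1.
Column 1: 19 − 3 − 1 + 2 + 23 + 28 = 68, so its missing entry is 86 − 68 = 18.
Row 2: 18 + 26 + 12 + 3 + 11 + 2 = 72, so its missing entry is 86 − 72 = 14.

a = -1, d = 18, p = 14, b = 19, n = 18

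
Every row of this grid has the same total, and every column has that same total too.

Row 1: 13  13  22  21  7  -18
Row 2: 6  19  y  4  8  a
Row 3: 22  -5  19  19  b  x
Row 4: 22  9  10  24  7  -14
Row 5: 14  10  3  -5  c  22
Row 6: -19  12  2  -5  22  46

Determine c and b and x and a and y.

c = 14, b = 0, x = 3, a = 19, y = 2

Rows 1 and 4 both sum to 58, so that's the common total.
Row 5: 14 + 10 + 3 − 5 + 22 = 44, so its missing entry is 58 − 44 = 14.
Column 5: 7 + 8 + 7 + 14 + 22 = 58, so its missing entry is 58 − 58 = 0.
Column 3: 22 + 19 + 10 + 3 + 2 = 56, so its missing entry is 58 − 56 = 2.
Row 2: 6 + 19 + 2 + 4 + 8 = 39, so its missing entry is 58 − 39 = 19.
Row 3: 22 − 5 + 19 + 19 + 0 = 55, so its missing entry is 58 − 55 = 3.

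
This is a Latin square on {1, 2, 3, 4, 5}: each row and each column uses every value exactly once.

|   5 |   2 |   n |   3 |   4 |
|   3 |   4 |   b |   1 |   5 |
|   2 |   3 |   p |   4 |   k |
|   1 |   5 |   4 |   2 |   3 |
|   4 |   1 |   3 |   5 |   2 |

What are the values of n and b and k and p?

n = 1, b = 2, k = 1, p = 5

For row 1, column 3: row 1 already has {2, 3, 4, 5}; that leaves 1.
For row 2, column 3: row 2 already has {1, 3, 4, 5}; that leaves 2.
Cell (3,5): column 5 already has {2, 3, 4, 5} → 1.
At (row 3, col 3): row 3 already has {1, 2, 3, 4}, so the value is 5.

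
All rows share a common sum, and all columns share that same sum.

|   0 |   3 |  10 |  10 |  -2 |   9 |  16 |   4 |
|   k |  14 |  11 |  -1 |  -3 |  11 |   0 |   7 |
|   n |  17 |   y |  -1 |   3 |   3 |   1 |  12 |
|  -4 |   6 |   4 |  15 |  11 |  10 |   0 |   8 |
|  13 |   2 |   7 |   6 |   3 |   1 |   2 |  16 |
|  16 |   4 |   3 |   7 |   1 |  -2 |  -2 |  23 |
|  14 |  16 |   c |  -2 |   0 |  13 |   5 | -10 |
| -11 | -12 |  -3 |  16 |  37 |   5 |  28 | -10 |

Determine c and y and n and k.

c = 14, y = 4, n = 11, k = 11

Rows 1 and 4 both sum to 50, so that's the common total.
The known cells in row 2 total 39, leaving 50 − 39 = 11 for the blank.
The known cells in row 7 total 36, leaving 50 − 36 = 14 for the blank.
The known cells in column 1 total 39, leaving 50 − 39 = 11 for the blank.
The known cells in row 3 total 46, leaving 50 − 46 = 4 for the blank.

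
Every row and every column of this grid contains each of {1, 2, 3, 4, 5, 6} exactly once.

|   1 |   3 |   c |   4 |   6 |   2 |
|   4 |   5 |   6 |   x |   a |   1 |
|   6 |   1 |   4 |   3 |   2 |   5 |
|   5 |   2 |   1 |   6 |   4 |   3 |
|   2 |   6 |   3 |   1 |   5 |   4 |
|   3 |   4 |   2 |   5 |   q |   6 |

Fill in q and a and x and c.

q = 1, a = 3, x = 2, c = 5

Cell (1,3): row 1 already has {1, 2, 3, 4, 6} → 5.
For row 6, column 5: row 6 already has {2, 3, 4, 5, 6}; that leaves 1.
For row 2, column 4: column 4 already has {1, 3, 4, 5, 6}; that leaves 2.
For row 2, column 5: row 2 already has {1, 2, 4, 5, 6}; that leaves 3.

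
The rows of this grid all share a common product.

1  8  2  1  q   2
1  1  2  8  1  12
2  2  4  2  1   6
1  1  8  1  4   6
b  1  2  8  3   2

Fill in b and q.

Rows 2 and 4 each multiply to 192, so every row has product 192.
Row 5: 1×2×8×3×2 = 96, so the missing entry is 192 ÷ 96 = 2.
Row 1: 1×8×2×1×2 = 32, so the missing entry is 192 ÷ 32 = 6.

b = 2, q = 6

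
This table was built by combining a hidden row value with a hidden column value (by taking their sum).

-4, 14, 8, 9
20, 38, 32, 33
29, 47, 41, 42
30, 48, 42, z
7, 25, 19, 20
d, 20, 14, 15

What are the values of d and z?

d = 2, z = 43

The difference between any two rows is the same in every column — this is an addition table with the headers hidden.
Row 6 minus row 1 is 20 − 14 = 6, so its entry in column 1 is -4 + 6 = 2.
Row 4 minus row 1 is 48 − 14 = 34, so its entry in column 4 is 9 + 34 = 43.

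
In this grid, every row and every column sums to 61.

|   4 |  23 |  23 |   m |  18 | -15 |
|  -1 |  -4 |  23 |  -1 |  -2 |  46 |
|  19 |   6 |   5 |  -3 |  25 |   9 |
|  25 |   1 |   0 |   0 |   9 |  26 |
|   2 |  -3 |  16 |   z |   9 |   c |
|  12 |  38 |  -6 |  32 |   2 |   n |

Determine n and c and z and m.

n = -17, c = 12, z = 25, m = 8

Row 6 has 12 + 38 − 6 + 32 + 2 = 78; the blank must be 61 − 78 = -17.
Column 6 has -15 + 46 + 9 + 26 − 17 = 49; the blank must be 61 − 49 = 12.
Row 1 has 4 + 23 + 23 + 18 − 15 = 53; the blank must be 61 − 53 = 8.
Row 5 has 2 − 3 + 16 + 9 + 12 = 36; the blank must be 61 − 36 = 25.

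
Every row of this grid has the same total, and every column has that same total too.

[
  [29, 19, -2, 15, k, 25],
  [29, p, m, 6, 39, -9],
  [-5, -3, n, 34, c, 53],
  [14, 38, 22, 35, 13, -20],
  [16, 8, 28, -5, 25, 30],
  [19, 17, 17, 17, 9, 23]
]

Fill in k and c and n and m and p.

k = 16, c = 0, n = 23, m = 14, p = 23

Rows 4 and 5 both sum to 102, so that's the common total.
Row 1: 29 + 19 − 2 + 15 + 25 = 86, so its missing entry is 102 − 86 = 16.
Column 5: 16 + 39 + 13 + 25 + 9 = 102, so its missing entry is 102 − 102 = 0.
Column 2: 19 − 3 + 38 + 8 + 17 = 79, so its missing entry is 102 − 79 = 23.
Row 2: 29 + 23 + 6 + 39 − 9 = 88, so its missing entry is 102 − 88 = 14.
Row 3: -5 − 3 + 34 + 0 + 53 = 79, so its missing entry is 102 − 79 = 23.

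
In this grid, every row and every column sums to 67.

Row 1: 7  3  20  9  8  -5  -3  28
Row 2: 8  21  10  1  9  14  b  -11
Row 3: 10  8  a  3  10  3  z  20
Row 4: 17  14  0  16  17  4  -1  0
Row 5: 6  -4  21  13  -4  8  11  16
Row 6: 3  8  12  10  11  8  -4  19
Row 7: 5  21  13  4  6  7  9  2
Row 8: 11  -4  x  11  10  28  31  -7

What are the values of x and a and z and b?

The known cells in row 2 total 52, leaving 67 − 52 = 15 for the blank.
The known cells in column 7 total 58, leaving 67 − 58 = 9 for the blank.
The known cells in row 8 total 80, leaving 67 − 80 = -13 for the blank.
The known cells in row 3 total 63, leaving 67 − 63 = 4 for the blank.

x = -13, a = 4, z = 9, b = 15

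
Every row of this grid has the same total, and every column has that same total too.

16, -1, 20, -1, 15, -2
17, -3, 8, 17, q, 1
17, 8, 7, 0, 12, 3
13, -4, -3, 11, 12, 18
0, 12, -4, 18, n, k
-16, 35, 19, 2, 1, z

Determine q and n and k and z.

Rows 1 and 3 both sum to 47, so that's the common total.
Row 6 has -16 + 35 + 19 + 2 + 1 = 41; the blank must be 47 − 41 = 6.
Column 6 has -2 + 1 + 3 + 18 + 6 = 26; the blank must be 47 − 26 = 21.
Row 5 has 0 + 12 − 4 + 18 + 21 = 47; the blank must be 47 − 47 = 0.
Row 2 has 17 − 3 + 8 + 17 + 1 = 40; the blank must be 47 − 40 = 7.

q = 7, n = 0, k = 21, z = 6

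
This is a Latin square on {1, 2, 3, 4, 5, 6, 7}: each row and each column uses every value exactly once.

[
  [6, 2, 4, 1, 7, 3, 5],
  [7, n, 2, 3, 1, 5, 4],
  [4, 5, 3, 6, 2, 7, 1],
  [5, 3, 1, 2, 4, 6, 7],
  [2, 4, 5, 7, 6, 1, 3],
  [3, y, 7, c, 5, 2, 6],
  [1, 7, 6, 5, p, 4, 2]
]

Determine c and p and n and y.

At (row 6, col 4): column 4 already has {1, 2, 3, 5, 6, 7}, so the value is 4.
For row 2, column 2: row 2 already has {1, 2, 3, 4, 5, 7}; that leaves 6.
For row 7, column 5: row 7 already has {1, 2, 4, 5, 6, 7}; that leaves 3.
Cell (6,2): row 6 already has {2, 3, 4, 5, 6, 7} → 1.

c = 4, p = 3, n = 6, y = 1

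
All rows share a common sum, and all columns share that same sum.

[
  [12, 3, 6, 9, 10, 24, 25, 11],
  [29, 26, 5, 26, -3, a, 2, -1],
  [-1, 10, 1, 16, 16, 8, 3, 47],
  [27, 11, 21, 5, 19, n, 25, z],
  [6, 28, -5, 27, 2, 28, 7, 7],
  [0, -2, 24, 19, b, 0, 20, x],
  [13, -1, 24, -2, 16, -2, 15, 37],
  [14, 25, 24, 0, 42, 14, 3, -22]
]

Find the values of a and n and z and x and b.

a = 16, n = 12, z = -20, x = 41, b = -2

Rows 1 and 3 both sum to 100, so that's the common total.
Row 2 has 29 + 26 + 5 + 26 − 3 + 2 − 1 = 84; the blank must be 100 − 84 = 16.
Column 5 has 10 − 3 + 16 + 19 + 2 + 16 + 42 = 102; the blank must be 100 − 102 = -2.
Row 6 has 0 − 2 + 24 + 19 − 2 + 0 + 20 = 59; the blank must be 100 − 59 = 41.
Column 8 has 11 − 1 + 47 + 7 + 41 + 37 − 22 = 120; the blank must be 100 − 120 = -20.
Row 4 has 27 + 11 + 21 + 5 + 19 + 25 − 20 = 88; the blank must be 100 − 88 = 12.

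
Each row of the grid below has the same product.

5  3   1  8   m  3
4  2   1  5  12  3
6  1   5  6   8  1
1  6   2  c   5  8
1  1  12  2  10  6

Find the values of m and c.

Rows 2 and 3 each multiply to 1440, so every row has product 1440.
Row 1: 5×3×1×8×3 = 360, so the missing entry is 1440 ÷ 360 = 4.
Row 4: 1×6×2×5×8 = 480, so the missing entry is 1440 ÷ 480 = 3.

m = 4, c = 3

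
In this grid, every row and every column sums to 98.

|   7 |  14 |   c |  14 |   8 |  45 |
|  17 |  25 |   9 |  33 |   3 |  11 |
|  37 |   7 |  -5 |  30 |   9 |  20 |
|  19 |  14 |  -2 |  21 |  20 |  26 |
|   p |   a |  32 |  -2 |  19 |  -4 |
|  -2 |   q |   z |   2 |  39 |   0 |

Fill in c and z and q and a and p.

c = 10, z = 54, q = 5, a = 33, p = 20

The known cells in column 1 total 78, leaving 98 − 78 = 20 for the blank.
The known cells in row 1 total 88, leaving 98 − 88 = 10 for the blank.
The known cells in row 5 total 65, leaving 98 − 65 = 33 for the blank.
The known cells in column 2 total 93, leaving 98 − 93 = 5 for the blank.
The known cells in row 6 total 44, leaving 98 − 44 = 54 for the blank.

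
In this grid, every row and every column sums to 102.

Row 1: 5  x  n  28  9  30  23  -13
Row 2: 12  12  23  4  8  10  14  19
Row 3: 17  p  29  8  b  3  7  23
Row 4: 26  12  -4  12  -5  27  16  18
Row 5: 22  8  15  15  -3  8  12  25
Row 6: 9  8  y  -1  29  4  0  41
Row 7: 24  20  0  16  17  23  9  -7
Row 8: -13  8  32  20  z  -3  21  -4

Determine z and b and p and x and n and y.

Row 8 has -13 + 8 + 32 + 20 − 3 + 21 − 4 = 61; the blank must be 102 − 61 = 41.
Column 5 has 9 + 8 − 5 − 3 + 29 + 17 + 41 = 96; the blank must be 102 − 96 = 6.
Row 3 has 17 + 29 + 8 + 6 + 3 + 7 + 23 = 93; the blank must be 102 − 93 = 9.
Column 2 has 12 + 9 + 12 + 8 + 8 + 20 + 8 = 77; the blank must be 102 − 77 = 25.
Row 1 has 5 + 25 + 28 + 9 + 30 + 23 − 13 = 107; the blank must be 102 − 107 = -5.
Row 6 has 9 + 8 − 1 + 29 + 4 + 0 + 41 = 90; the blank must be 102 − 90 = 12.

z = 41, b = 6, p = 9, x = 25, n = -5, y = 12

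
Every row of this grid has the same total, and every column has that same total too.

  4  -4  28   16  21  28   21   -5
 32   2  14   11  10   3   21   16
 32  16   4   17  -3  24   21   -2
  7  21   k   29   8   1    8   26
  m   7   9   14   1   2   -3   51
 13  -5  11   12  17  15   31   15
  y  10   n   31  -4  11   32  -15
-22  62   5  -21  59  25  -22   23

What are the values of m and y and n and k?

Rows 1 and 2 both sum to 109, so that's the common total.
Row 5 has 7 + 9 + 14 + 1 + 2 − 3 + 51 = 81; the blank must be 109 − 81 = 28.
Row 4 has 7 + 21 + 29 + 8 + 1 + 8 + 26 = 100; the blank must be 109 − 100 = 9.
Column 3 has 28 + 14 + 4 + 9 + 9 + 11 + 5 = 80; the blank must be 109 − 80 = 29.
Row 7 has 10 + 29 + 31 − 4 + 11 + 32 − 15 = 94; the blank must be 109 − 94 = 15.

m = 28, y = 15, n = 29, k = 9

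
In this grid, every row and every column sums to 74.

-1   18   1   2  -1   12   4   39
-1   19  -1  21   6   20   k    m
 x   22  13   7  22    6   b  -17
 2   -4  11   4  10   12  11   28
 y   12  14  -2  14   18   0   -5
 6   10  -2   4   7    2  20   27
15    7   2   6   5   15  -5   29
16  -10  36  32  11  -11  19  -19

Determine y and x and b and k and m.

The known cells in row 5 total 51, leaving 74 − 51 = 23 for the blank.
The known cells in column 1 total 60, leaving 74 − 60 = 14 for the blank.
The known cells in column 8 total 82, leaving 74 − 82 = -8 for the blank.
The known cells in row 3 total 67, leaving 74 − 67 = 7 for the blank.
The known cells in row 2 total 56, leaving 74 − 56 = 18 for the blank.

y = 23, x = 14, b = 7, k = 18, m = -8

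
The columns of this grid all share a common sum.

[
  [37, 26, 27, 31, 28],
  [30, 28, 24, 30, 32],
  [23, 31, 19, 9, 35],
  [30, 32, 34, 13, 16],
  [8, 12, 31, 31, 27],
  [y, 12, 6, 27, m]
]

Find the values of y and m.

Column 2 sums to 141 and so does column 3; that's the common total.
In column 1 the known cells total 128, leaving 141 − 128 = 13.
In column 5 the known cells total 138, leaving 141 − 138 = 3.

y = 13, m = 3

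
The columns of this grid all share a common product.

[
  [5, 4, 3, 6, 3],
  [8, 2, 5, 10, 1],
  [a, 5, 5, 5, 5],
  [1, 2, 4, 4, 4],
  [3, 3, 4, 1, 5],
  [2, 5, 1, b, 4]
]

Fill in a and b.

a = 5, b = 1

Columns 3 and 5 each multiply to 1200, so every column has product 1200.
Column 1: 5×8×1×3×2 = 240, so the missing entry is 1200 ÷ 240 = 5.
Column 4: 6×10×5×4×1 = 1200, so the missing entry is 1200 ÷ 1200 = 1.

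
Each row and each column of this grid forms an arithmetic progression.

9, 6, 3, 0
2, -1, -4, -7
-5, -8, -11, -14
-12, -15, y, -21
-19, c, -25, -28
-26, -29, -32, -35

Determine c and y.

Along each row the entries change by -3 per step; down each column they change by -7.
Row 5: from -19 at column 1, stepping by -3 to column 2 gives -22.
Row 4: from -12 at column 1, stepping by -3 to column 3 gives -18.

c = -22, y = -18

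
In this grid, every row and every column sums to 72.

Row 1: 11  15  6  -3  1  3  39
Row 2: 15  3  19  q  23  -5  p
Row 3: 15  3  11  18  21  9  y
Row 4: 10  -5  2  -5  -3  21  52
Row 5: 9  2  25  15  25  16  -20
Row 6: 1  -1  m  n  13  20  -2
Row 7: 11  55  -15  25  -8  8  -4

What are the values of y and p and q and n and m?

The known cells in row 3 total 77, leaving 72 − 77 = -5 for the blank.
The known cells in column 7 total 60, leaving 72 − 60 = 12 for the blank.
The known cells in row 2 total 67, leaving 72 − 67 = 5 for the blank.
The known cells in column 4 total 55, leaving 72 − 55 = 17 for the blank.
The known cells in row 6 total 48, leaving 72 − 48 = 24 for the blank.

y = -5, p = 12, q = 5, n = 17, m = 24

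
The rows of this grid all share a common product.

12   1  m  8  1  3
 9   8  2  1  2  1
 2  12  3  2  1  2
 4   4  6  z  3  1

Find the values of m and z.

Rows 2 and 3 each multiply to 288, so every row has product 288.
Row 1: 12×1×8×1×3 = 288, so the missing entry is 288 ÷ 288 = 1.
Row 4: 4×4×6×3×1 = 288, so the missing entry is 288 ÷ 288 = 1.

m = 1, z = 1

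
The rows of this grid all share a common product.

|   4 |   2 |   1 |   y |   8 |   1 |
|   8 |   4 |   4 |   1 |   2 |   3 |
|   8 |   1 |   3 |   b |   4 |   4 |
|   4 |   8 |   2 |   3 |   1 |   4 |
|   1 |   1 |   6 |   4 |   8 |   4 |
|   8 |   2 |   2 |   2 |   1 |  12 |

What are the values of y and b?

Rows 2 and 6 each multiply to 768, so every row has product 768.
Row 1: 4×2×1×8×1 = 64, so the missing entry is 768 ÷ 64 = 12.
Row 3: 8×1×3×4×4 = 384, so the missing entry is 768 ÷ 384 = 2.

y = 12, b = 2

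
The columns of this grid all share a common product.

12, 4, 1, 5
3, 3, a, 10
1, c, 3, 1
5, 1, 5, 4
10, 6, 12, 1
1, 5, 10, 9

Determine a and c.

a = 1, c = 5

Columns 1 and 4 each multiply to 1800, so every column has product 1800.
Column 3: 1×3×5×12×10 = 1800, so the missing entry is 1800 ÷ 1800 = 1.
Column 2: 4×3×1×6×5 = 360, so the missing entry is 1800 ÷ 360 = 5.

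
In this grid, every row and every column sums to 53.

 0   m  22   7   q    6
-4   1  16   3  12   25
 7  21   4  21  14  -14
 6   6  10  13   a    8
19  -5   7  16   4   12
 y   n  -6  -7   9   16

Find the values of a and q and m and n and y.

The known cells in row 4 total 43, leaving 53 − 43 = 10 for the blank.
The known cells in column 5 total 49, leaving 53 − 49 = 4 for the blank.
The known cells in row 1 total 39, leaving 53 − 39 = 14 for the blank.
The known cells in column 2 total 37, leaving 53 − 37 = 16 for the blank.
The known cells in row 6 total 28, leaving 53 − 28 = 25 for the blank.

a = 10, q = 4, m = 14, n = 16, y = 25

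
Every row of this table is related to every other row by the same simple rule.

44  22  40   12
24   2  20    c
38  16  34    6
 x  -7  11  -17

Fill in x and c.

The difference between any two rows is the same in every column — this is an addition table with the headers hidden.
Row 4 minus row 1 is -7 − 22 = -29, so its entry in column 1 is 44 + (-29) = 15.
Row 2 minus row 1 is 2 − 22 = -20, so its entry in column 4 is 12 + (-20) = -8.

x = 15, c = -8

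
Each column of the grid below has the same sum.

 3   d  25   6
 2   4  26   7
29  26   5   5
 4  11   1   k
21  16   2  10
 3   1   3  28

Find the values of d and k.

Column 1 sums to 62 and so does column 3; that's the common total.
In column 2 the known cells total 58, leaving 62 − 58 = 4.
In column 4 the known cells total 56, leaving 62 − 56 = 6.

d = 4, k = 6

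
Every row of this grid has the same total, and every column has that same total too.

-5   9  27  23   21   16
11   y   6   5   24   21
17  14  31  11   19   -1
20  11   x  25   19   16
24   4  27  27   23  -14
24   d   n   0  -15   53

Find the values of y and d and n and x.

Rows 1 and 3 both sum to 91, so that's the common total.
Row 2: 11 + 6 + 5 + 24 + 21 = 67, so its missing entry is 91 − 67 = 24.
Column 2: 9 + 24 + 14 + 11 + 4 = 62, so its missing entry is 91 − 62 = 29.
Row 4: 20 + 11 + 25 + 19 + 16 = 91, so its missing entry is 91 − 91 = 0.
Row 6: 24 + 29 + 0 − 15 + 53 = 91, so its missing entry is 91 − 91 = 0.

y = 24, d = 29, n = 0, x = 0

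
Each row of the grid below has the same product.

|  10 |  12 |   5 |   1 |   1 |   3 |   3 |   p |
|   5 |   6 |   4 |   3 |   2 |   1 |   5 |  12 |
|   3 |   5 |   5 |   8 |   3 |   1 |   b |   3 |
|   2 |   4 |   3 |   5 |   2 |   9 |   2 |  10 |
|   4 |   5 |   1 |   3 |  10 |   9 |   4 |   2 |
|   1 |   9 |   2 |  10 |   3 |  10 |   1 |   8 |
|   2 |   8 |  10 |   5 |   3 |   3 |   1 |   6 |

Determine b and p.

Rows 2 and 7 each multiply to 43200, so every row has product 43200.
Row 3: 3×5×5×8×3×1×3 = 5400, so the missing entry is 43200 ÷ 5400 = 8.
Row 1: 10×12×5×1×1×3×3 = 5400, so the missing entry is 43200 ÷ 5400 = 8.

b = 8, p = 8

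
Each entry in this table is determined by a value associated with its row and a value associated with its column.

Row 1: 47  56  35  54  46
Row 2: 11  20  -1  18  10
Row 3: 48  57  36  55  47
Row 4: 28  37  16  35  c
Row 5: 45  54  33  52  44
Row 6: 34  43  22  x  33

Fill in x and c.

The difference between any two rows is the same in every column — this is an addition table with the headers hidden.
Row 6 minus row 1 is 43 − 56 = -13, so its entry in column 4 is 54 + (-13) = 41.
Row 4 minus row 1 is 37 − 56 = -19, so its entry in column 5 is 46 + (-19) = 27.

x = 41, c = 27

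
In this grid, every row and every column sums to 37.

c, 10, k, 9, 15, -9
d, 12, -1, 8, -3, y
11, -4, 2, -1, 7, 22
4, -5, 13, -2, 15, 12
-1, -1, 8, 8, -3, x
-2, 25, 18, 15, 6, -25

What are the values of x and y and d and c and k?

x = 26, y = 11, d = 10, c = 15, k = -3

Column 3: -1 + 2 + 13 + 8 + 18 = 40, so its missing entry is 37 − 40 = -3.
Row 1: 10 − 3 + 9 + 15 − 9 = 22, so its missing entry is 37 − 22 = 15.
Row 5: -1 − 1 + 8 + 8 − 3 = 11, so its missing entry is 37 − 11 = 26.
Column 6: -9 + 22 + 12 + 26 − 25 = 26, so its missing entry is 37 − 26 = 11.
Row 2: 12 − 1 + 8 − 3 + 11 = 27, so its missing entry is 37 − 27 = 10.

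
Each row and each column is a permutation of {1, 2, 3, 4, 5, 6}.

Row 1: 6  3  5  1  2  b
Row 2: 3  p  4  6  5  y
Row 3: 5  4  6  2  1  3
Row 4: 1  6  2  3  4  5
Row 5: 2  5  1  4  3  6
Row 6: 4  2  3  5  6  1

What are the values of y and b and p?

For row 2, column 2: column 2 already has {2, 3, 4, 5, 6}; that leaves 1.
For row 1, column 6: row 1 already has {1, 2, 3, 5, 6}; that leaves 4.
Cell (2,6): row 2 already has {1, 3, 4, 5, 6} → 2.

y = 2, b = 4, p = 1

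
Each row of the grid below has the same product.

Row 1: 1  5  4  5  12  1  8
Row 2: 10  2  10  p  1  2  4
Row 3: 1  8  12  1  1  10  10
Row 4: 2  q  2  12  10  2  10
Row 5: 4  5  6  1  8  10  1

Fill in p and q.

p = 6, q = 1

Rows 1 and 3 each multiply to 9600, so every row has product 9600.
Row 2: 10×2×10×1×2×4 = 1600, so the missing entry is 9600 ÷ 1600 = 6.
Row 4: 2×2×12×10×2×10 = 9600, so the missing entry is 9600 ÷ 9600 = 1.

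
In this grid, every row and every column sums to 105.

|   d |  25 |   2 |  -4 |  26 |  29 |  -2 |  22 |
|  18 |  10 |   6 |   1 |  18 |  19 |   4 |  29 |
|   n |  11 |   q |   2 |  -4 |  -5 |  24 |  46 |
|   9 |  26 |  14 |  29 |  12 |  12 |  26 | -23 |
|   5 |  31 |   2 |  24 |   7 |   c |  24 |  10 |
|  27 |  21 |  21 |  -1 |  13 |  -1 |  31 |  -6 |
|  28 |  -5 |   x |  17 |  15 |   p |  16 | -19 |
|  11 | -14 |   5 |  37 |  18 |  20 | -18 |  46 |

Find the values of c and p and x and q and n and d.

c = 2, p = 29, x = 24, q = 31, n = 0, d = 7

The known cells in row 1 total 98, leaving 105 − 98 = 7 for the blank.
The known cells in column 1 total 105, leaving 105 − 105 = 0 for the blank.
The known cells in row 5 total 103, leaving 105 − 103 = 2 for the blank.
The known cells in column 6 total 76, leaving 105 − 76 = 29 for the blank.
The known cells in row 7 total 81, leaving 105 − 81 = 24 for the blank.
The known cells in row 3 total 74, leaving 105 − 74 = 31 for the blank.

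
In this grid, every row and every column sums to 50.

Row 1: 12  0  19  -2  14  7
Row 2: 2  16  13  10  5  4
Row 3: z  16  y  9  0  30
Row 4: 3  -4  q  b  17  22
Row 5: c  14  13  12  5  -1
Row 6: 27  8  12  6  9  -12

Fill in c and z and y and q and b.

c = 7, z = -1, y = -4, q = -3, b = 15

Row 5 has 14 + 13 + 12 + 5 − 1 = 43; the blank must be 50 − 43 = 7.
Column 1 has 12 + 2 + 3 + 7 + 27 = 51; the blank must be 50 − 51 = -1.
Column 4 has -2 + 10 + 9 + 12 + 6 = 35; the blank must be 50 − 35 = 15.
Row 3 has -1 + 16 + 9 + 0 + 30 = 54; the blank must be 50 − 54 = -4.
Row 4 has 3 − 4 + 15 + 17 + 22 = 53; the blank must be 50 − 53 = -3.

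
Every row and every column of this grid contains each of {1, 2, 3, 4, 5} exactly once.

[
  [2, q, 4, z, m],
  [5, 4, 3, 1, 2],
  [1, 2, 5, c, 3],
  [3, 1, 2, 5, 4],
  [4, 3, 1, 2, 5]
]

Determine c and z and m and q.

c = 4, z = 3, m = 1, q = 5

Cell (1,2): column 2 already has {1, 2, 3, 4} → 5.
Cell (3,4): row 3 already has {1, 2, 3, 5} → 4.
For row 1, column 4: column 4 already has {1, 2, 4, 5}; that leaves 3.
For row 1, column 5: row 1 already has {2, 3, 4, 5}; that leaves 1.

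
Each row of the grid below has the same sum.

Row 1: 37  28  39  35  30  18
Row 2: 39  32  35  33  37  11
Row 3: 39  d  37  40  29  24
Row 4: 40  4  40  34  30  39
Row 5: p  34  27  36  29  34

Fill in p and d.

p = 27, d = 18

Row 2 sums to 187 and so does row 4; that's the common total.
In row 5 the known cells total 160, leaving 187 − 160 = 27.
In row 3 the known cells total 169, leaving 187 − 169 = 18.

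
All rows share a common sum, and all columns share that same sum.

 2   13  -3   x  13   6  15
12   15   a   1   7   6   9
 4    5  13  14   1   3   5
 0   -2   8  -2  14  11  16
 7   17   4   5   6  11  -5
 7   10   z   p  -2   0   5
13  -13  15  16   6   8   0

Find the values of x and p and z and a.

x = -1, p = 12, z = 13, a = -5

Rows 3 and 4 both sum to 45, so that's the common total.
Row 2: 12 + 15 + 1 + 7 + 6 + 9 = 50, so its missing entry is 45 − 50 = -5.
Row 1: 2 + 13 − 3 + 13 + 6 + 15 = 46, so its missing entry is 45 − 46 = -1.
Column 4: -1 + 1 + 14 − 2 + 5 + 16 = 33, so its missing entry is 45 − 33 = 12.
Row 6: 7 + 10 + 12 − 2 + 0 + 5 = 32, so its missing entry is 45 − 32 = 13.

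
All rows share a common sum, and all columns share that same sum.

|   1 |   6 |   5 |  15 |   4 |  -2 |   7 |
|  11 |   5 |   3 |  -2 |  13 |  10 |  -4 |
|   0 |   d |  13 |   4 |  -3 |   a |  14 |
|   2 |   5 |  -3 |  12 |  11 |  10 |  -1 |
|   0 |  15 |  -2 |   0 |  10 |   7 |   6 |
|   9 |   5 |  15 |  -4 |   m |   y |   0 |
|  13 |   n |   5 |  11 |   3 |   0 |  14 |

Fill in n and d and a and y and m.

n = -10, d = 10, a = -2, y = 13, m = -2

Rows 1 and 2 both sum to 36, so that's the common total.
Row 7: 13 + 5 + 11 + 3 + 0 + 14 = 46, so its missing entry is 36 − 46 = -10.
Column 2: 6 + 5 + 5 + 15 + 5 − 10 = 26, so its missing entry is 36 − 26 = 10.
Column 5: 4 + 13 − 3 + 11 + 10 + 3 = 38, so its missing entry is 36 − 38 = -2.
Row 6: 9 + 5 + 15 − 4 − 2 + 0 = 23, so its missing entry is 36 − 23 = 13.
Row 3: 0 + 10 + 13 + 4 − 3 + 14 = 38, so its missing entry is 36 − 38 = -2.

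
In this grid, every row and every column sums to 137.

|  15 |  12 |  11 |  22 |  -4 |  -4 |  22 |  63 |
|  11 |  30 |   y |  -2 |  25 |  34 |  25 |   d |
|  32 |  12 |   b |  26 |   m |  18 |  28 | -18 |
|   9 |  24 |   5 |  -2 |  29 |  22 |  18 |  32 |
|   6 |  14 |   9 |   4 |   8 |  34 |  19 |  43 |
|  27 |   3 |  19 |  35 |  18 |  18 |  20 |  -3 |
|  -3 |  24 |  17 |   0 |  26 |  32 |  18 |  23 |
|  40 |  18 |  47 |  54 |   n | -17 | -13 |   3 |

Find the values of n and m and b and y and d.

The known cells in row 8 total 132, leaving 137 − 132 = 5 for the blank.
The known cells in column 5 total 107, leaving 137 − 107 = 30 for the blank.
The known cells in column 8 total 143, leaving 137 − 143 = -6 for the blank.
The known cells in row 2 total 117, leaving 137 − 117 = 20 for the blank.
The known cells in row 3 total 128, leaving 137 − 128 = 9 for the blank.

n = 5, m = 30, b = 9, y = 20, d = -6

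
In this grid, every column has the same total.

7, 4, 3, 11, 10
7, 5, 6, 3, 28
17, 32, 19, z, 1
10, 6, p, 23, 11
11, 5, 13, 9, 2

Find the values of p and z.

The complete columns each total 52.
Column 3 is missing 52 − 41 = 11 (since 3 + 6 + 19 + 13 = 41).
Column 4 is missing 52 − 46 = 6 (since 11 + 3 + 23 + 9 = 46).

p = 11, z = 6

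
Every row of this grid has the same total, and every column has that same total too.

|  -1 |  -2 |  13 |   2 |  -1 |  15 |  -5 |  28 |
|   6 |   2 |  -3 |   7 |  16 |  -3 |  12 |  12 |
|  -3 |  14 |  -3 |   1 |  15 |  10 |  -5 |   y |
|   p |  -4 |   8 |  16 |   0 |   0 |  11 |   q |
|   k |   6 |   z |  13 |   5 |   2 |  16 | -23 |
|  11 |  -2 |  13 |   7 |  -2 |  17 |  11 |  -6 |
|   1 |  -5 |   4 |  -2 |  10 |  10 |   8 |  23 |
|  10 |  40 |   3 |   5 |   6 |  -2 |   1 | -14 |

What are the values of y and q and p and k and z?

Rows 1 and 2 both sum to 49, so that's the common total.
Row 3: -3 + 14 − 3 + 1 + 15 + 10 − 5 = 29, so its missing entry is 49 − 29 = 20.
Column 8: 28 + 12 + 20 − 23 − 6 + 23 − 14 = 40, so its missing entry is 49 − 40 = 9.
Column 3: 13 − 3 − 3 + 8 + 13 + 4 + 3 = 35, so its missing entry is 49 − 35 = 14.
Row 5: 6 + 14 + 13 + 5 + 2 + 16 − 23 = 33, so its missing entry is 49 − 33 = 16.
Row 4: -4 + 8 + 16 + 0 + 0 + 11 + 9 = 40, so its missing entry is 49 − 40 = 9.

y = 20, q = 9, p = 9, k = 16, z = 14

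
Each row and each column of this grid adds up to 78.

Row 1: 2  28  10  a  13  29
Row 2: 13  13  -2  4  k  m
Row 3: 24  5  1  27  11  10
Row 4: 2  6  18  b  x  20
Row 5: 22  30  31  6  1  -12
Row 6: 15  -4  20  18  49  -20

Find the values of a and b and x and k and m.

Column 6: 29 + 10 + 20 − 12 − 20 = 27, so its missing entry is 78 − 27 = 51.
Row 1: 2 + 28 + 10 + 13 + 29 = 82, so its missing entry is 78 − 82 = -4.
Row 2: 13 + 13 − 2 + 4 + 51 = 79, so its missing entry is 78 − 79 = -1.
Column 5: 13 − 1 + 11 + 1 + 49 = 73, so its missing entry is 78 − 73 = 5.
Row 4: 2 + 6 + 18 + 5 + 20 = 51, so its missing entry is 78 − 51 = 27.

a = -4, b = 27, x = 5, k = -1, m = 51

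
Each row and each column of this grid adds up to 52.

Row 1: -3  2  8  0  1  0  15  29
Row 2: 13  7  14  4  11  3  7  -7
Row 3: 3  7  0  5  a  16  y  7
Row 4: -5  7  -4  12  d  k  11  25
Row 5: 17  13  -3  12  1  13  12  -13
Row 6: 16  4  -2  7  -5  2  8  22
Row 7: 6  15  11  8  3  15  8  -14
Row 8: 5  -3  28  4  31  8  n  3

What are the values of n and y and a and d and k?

Row 8 has 5 − 3 + 28 + 4 + 31 + 8 + 3 = 76; the blank must be 52 − 76 = -24.
Column 7 has 15 + 7 + 11 + 12 + 8 + 8 − 24 = 37; the blank must be 52 − 37 = 15.
Row 3 has 3 + 7 + 0 + 5 + 16 + 15 + 7 = 53; the blank must be 52 − 53 = -1.
Column 5 has 1 + 11 − 1 + 1 − 5 + 3 + 31 = 41; the blank must be 52 − 41 = 11.
Row 4 has -5 + 7 − 4 + 12 + 11 + 11 + 25 = 57; the blank must be 52 − 57 = -5.

n = -24, y = 15, a = -1, d = 11, k = -5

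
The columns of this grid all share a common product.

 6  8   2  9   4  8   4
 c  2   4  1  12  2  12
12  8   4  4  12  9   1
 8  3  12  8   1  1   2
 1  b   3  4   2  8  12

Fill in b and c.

b = 3, c = 2

Columns 3 and 4 each multiply to 1152, so every column has product 1152.
Column 2: 8×2×8×3 = 384, so the missing entry is 1152 ÷ 384 = 3.
Column 1: 6×12×8×1 = 576, so the missing entry is 1152 ÷ 576 = 2.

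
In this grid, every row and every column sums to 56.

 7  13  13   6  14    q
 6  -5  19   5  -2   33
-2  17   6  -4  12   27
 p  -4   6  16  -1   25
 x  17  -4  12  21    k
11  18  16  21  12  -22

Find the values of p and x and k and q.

Row 1: 7 + 13 + 13 + 6 + 14 = 53, so its missing entry is 56 − 53 = 3.
Column 6: 3 + 33 + 27 + 25 − 22 = 66, so its missing entry is 56 − 66 = -10.
Row 5: 17 − 4 + 12 + 21 − 10 = 36, so its missing entry is 56 − 36 = 20.
Row 4: -4 + 6 + 16 − 1 + 25 = 42, so its missing entry is 56 − 42 = 14.

p = 14, x = 20, k = -10, q = 3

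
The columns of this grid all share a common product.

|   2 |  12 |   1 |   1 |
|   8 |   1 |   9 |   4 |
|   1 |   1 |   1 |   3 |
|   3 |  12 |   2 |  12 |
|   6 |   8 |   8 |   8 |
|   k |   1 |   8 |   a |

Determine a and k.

a = 1, k = 4

Columns 2 and 3 each multiply to 1152, so every column has product 1152.
Column 4: 1×4×3×12×8 = 1152, so the missing entry is 1152 ÷ 1152 = 1.
Column 1: 2×8×1×3×6 = 288, so the missing entry is 1152 ÷ 288 = 4.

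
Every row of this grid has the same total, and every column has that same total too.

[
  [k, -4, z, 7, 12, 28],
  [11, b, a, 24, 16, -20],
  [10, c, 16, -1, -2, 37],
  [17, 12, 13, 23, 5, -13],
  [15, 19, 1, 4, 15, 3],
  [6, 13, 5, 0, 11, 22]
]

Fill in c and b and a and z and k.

c = -3, b = 20, a = 6, z = 16, k = -2

Rows 4 and 5 both sum to 57, so that's the common total.
The known cells in row 3 total 60, leaving 57 − 60 = -3 for the blank.
The known cells in column 1 total 59, leaving 57 − 59 = -2 for the blank.
The known cells in column 2 total 37, leaving 57 − 37 = 20 for the blank.
The known cells in row 2 total 51, leaving 57 − 51 = 6 for the blank.
The known cells in row 1 total 41, leaving 57 − 41 = 16 for the blank.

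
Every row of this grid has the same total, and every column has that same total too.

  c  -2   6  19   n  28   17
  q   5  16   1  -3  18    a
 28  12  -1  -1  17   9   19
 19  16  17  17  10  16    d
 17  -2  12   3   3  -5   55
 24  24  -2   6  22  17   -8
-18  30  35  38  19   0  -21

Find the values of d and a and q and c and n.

d = -12, a = 33, q = 13, c = 0, n = 15

Rows 3 and 5 both sum to 83, so that's the common total.
Column 5: -3 + 17 + 10 + 3 + 22 + 19 = 68, so its missing entry is 83 − 68 = 15.
Row 1: -2 + 6 + 19 + 15 + 28 + 17 = 83, so its missing entry is 83 − 83 = 0.
Row 4: 19 + 16 + 17 + 17 + 10 + 16 = 95, so its missing entry is 83 − 95 = -12.
Column 1: 0 + 28 + 19 + 17 + 24 − 18 = 70, so its missing entry is 83 − 70 = 13.
Row 2: 13 + 5 + 16 + 1 − 3 + 18 = 50, so its missing entry is 83 − 50 = 33.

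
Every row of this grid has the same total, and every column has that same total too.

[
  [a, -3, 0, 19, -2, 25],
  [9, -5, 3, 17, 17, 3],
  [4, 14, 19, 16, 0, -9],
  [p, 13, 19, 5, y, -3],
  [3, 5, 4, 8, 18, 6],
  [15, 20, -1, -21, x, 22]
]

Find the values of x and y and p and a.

Rows 2 and 3 both sum to 44, so that's the common total.
The known cells in row 1 total 39, leaving 44 − 39 = 5 for the blank.
The known cells in row 6 total 35, leaving 44 − 35 = 9 for the blank.
The known cells in column 5 total 42, leaving 44 − 42 = 2 for the blank.
The known cells in row 4 total 36, leaving 44 − 36 = 8 for the blank.

x = 9, y = 2, p = 8, a = 5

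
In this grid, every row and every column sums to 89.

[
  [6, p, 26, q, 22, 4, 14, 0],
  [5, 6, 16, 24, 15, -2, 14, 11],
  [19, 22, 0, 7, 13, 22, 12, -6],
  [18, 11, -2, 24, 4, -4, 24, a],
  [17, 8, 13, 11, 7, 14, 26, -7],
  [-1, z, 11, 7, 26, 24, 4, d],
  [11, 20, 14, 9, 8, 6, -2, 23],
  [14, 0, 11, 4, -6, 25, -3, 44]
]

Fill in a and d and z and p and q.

a = 14, d = 10, z = 8, p = 14, q = 3

Row 4: 18 + 11 − 2 + 24 + 4 − 4 + 24 = 75, so its missing entry is 89 − 75 = 14.
Column 4: 24 + 7 + 24 + 11 + 7 + 9 + 4 = 86, so its missing entry is 89 − 86 = 3.
Row 1: 6 + 26 + 3 + 22 + 4 + 14 + 0 = 75, so its missing entry is 89 − 75 = 14.
Column 2: 14 + 6 + 22 + 11 + 8 + 20 + 0 = 81, so its missing entry is 89 − 81 = 8.
Row 6: -1 + 8 + 11 + 7 + 26 + 24 + 4 = 79, so its missing entry is 89 − 79 = 10.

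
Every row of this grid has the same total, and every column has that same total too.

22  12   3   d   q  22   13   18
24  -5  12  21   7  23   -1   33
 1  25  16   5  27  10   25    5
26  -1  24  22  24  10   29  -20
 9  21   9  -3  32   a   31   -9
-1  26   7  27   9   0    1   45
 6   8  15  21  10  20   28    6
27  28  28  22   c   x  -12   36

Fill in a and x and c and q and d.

Rows 2 and 3 both sum to 114, so that's the common total.
Column 4: 21 + 5 + 22 − 3 + 27 + 21 + 22 = 115, so its missing entry is 114 − 115 = -1.
Row 1: 22 + 12 + 3 − 1 + 22 + 13 + 18 = 89, so its missing entry is 114 − 89 = 25.
Column 5: 25 + 7 + 27 + 24 + 32 + 9 + 10 = 134, so its missing entry is 114 − 134 = -20.
Row 5: 9 + 21 + 9 − 3 + 32 + 31 − 9 = 90, so its missing entry is 114 − 90 = 24.
Row 8: 27 + 28 + 28 + 22 − 20 − 12 + 36 = 109, so its missing entry is 114 − 109 = 5.

a = 24, x = 5, c = -20, q = 25, d = -1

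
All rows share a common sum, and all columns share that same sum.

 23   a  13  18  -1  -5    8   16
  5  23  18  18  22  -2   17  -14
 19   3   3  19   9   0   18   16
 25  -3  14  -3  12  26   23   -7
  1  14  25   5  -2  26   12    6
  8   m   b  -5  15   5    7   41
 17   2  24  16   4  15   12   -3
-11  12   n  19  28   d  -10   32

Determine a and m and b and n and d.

a = 15, m = 21, b = -5, n = -5, d = 22

Rows 2 and 3 both sum to 87, so that's the common total.
Row 1 has 23 + 13 + 18 − 1 − 5 + 8 + 16 = 72; the blank must be 87 − 72 = 15.
Column 2 has 15 + 23 + 3 − 3 + 14 + 2 + 12 = 66; the blank must be 87 − 66 = 21.
Column 6 has -5 − 2 + 0 + 26 + 26 + 5 + 15 = 65; the blank must be 87 − 65 = 22.
Row 8 has -11 + 12 + 19 + 28 + 22 − 10 + 32 = 92; the blank must be 87 − 92 = -5.
Row 6 has 8 + 21 − 5 + 15 + 5 + 7 + 41 = 92; the blank must be 87 − 92 = -5.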